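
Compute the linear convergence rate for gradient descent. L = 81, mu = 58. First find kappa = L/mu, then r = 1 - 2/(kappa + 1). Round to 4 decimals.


Step 1: Compute the condition number.
kappa = L/mu = 81/58 = 1.3966
Step 2: Compute the convergence rate.
r = 1 - 2/(kappa + 1) = 1 - 2*mu/(L + mu) = (L - mu)/(L + mu) = 23/139 = 0.1655


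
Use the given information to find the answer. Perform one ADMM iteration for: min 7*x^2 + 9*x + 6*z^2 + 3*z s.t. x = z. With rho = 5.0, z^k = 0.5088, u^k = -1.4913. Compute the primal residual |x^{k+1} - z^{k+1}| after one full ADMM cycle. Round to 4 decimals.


ADMM iteration with rho = 5.0, z^k = 0.5088, u^k = -1.4913
Step 1: x-update.
Minimize 7*x^2 + 9*x + (5.0/2)*(x - 0.5088 - 1.4913)^2
FOC: (2*7 + 5.0)*x = -9 + 5.0*(0.5088 + 1.4913)
x^{k+1} = 0.0527
Step 2: z-update.
Minimize 6*z^2 + 3*z + (5.0/2)*(0.0527 - z - 1.4913)^2
FOC: (2*6 + 5.0)*z = -3 + 5.0*(0.0527 - 1.4913)
z^{k+1} = -0.5996
Step 3: u-update.
u^{k+1} = -1.4913 + 0.0527 + 0.5996 = -0.839
Step 4: Primal residual = |0.0527 + 0.5996| = 0.6523


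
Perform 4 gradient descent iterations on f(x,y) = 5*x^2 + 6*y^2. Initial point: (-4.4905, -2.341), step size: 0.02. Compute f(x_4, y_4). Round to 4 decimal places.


Gradient descent on f(x,y) = 5*x^2 + 6*y^2.
Starting point: (-4.4905, -2.341), alpha = 0.02
Step 1: grad_x = 2*5*-4.4905 = -44.905, grad_y = 2*6*-2.341 = -28.092
  x_1 = -4.4905 - 0.02*-44.905 = -3.5924
  y_1 = -2.341 - 0.02*-28.092 = -1.7792
Step 2: grad_x = 2*5*-3.5924 = -35.924, grad_y = 2*6*-1.7792 = -21.3499
  x_2 = -3.5924 - 0.02*-35.924 = -2.8739
  y_2 = -1.7792 - 0.02*-21.3499 = -1.3522
Step 3: grad_x = 2*5*-2.8739 = -28.7392, grad_y = 2*6*-1.3522 = -16.2259
  x_3 = -2.8739 - 0.02*-28.7392 = -2.2991
  y_3 = -1.3522 - 0.02*-16.2259 = -1.0276
Step 4: grad_x = 2*5*-2.2991 = -22.9914, grad_y = 2*6*-1.0276 = -12.3317
  x_4 = -2.2991 - 0.02*-22.9914 = -1.8393
  y_4 = -1.0276 - 0.02*-12.3317 = -0.781
f(-1.8393, -0.781) = 5*(-1.8393)^2 + 6*(-0.781)^2 = 20.5751


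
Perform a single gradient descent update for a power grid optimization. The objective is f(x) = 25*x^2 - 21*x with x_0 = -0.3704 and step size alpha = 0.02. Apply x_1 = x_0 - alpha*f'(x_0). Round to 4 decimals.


We compute the gradient at x_0 and apply the update.
f'(x) = 50*x - 21
f'(-0.3704) = 50*-0.3704 - 21 = -39.52
x_1 = -0.3704 - 0.02*-39.52 = 0.42


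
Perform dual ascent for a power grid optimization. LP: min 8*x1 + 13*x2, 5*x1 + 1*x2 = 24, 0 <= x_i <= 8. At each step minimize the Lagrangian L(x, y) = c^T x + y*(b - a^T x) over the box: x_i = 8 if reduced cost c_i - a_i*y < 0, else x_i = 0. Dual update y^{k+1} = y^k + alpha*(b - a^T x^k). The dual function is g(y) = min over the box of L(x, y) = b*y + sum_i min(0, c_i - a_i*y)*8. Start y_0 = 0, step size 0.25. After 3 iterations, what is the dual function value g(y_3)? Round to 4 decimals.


Dual ascent for LP: min 8*x1 + 13*x2, 5*x1 + 1*x2 = 24, 0 <= x_i <= 8
Step 1: y^k = 0.0, reduced costs: (8.0, 13.0)
  x^k = (0.0, 0.0), subgradient = b - a^T x = 24.0
  y^{k+1} = 0.0 + 0.25*24.0 = 6.0
Step 2: y^k = 6.0, reduced costs: (-22.0, 7.0)
  x^k = (8.0, 0.0), subgradient = b - a^T x = -16.0
  y^{k+1} = 6.0 + 0.25*-16.0 = 2.0
Step 3: y^k = 2.0, reduced costs: (-2.0, 11.0)
  x^k = (8.0, 0.0), subgradient = b - a^T x = -16.0
  y^{k+1} = 2.0 + 0.25*-16.0 = -2.0
Dual objective at y_3 = -2.0: reduced costs (18.0, 15.0), box minimizer x = (0.0, 0.0)
g(y_3) = b*y + (c1 - a1*y)*x1 + (c2 - a2*y)*x2 = 24*(-2.0) + 18.0*0.0 + 15.0*0.0 = -48.0 + 0.0 + 0.0 = -48.0


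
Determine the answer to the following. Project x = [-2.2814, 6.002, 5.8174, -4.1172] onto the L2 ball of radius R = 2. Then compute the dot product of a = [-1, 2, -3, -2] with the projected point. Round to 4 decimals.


Step 1: Compute ||x|| (intermediates to 6 decimals).
||x|| = sqrt((-2.2814)^2 + 6.002^2 + 5.8174^2 + (-4.1172)^2) = 9.592824
Step 2: Project.
Since ||x|| > R, scale = R/||x|| = 2/9.592824 = 0.208489, proj(x) = scale * x
proj(x) = [-0.475647, 1.251351, 1.212864, -0.858391]
Step 3: Dot product.
a^T * proj(x) = -1*(-0.475647) + 2*1.251351 - 3*1.212864 - 2*(-0.858391) = 1.0565


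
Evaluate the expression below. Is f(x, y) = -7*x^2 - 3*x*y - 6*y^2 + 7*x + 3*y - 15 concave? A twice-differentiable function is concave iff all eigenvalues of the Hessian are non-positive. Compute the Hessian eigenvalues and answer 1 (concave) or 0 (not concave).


The Hessian of f(x,y) = -7*x^2 - 3*x*y - 6*y^2 + 7*x + 3*y - 15 is:
H = [[-14, -3], [-3, -12]]
Trace = -14 - 12 = -26
Determinant = -14*-12 - (-3)^2 = 159
Discriminant = (-26)^2 - 4*159 = 40.0
Eigenvalues: lambda_1 = -16.1623, lambda_2 = -9.8377
The function is concave.

1


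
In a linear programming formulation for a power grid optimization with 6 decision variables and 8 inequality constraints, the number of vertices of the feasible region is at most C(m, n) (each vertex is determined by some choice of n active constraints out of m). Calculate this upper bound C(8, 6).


Each vertex corresponds to some choice of n active constraints out of m, so the number of vertices is at most C(m, n) = m! / (n!(m-n)!).
m = 8, n = 6
Numerator: 8 * 7 * 6 * 5 * 4 * 3
Denominator: 6! = 720
C(8, 6) = 28


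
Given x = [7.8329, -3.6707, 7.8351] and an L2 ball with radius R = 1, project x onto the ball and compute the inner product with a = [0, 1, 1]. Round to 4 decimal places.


Step 1: Compute ||x|| (intermediates to 6 decimals).
||x|| = sqrt(7.8329^2 + (-3.6707)^2 + 7.8351^2) = 11.67121
Step 2: Project.
Since ||x|| > R, scale = R/||x|| = 1/11.67121 = 0.085681, proj(x) = scale * x
proj(x) = [0.671131, -0.314509, 0.671319]
Step 3: Dot product.
a^T * proj(x) = 0*0.671131 + 1*(-0.314509) + 1*0.671319 = 0.3568


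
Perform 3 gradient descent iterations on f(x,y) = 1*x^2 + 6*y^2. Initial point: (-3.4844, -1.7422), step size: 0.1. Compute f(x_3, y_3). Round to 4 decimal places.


Gradient descent on f(x,y) = 1*x^2 + 6*y^2.
Starting point: (-3.4844, -1.7422), alpha = 0.1
Step 1: grad_x = 2*1*-3.4844 = -6.9688, grad_y = 2*6*-1.7422 = -20.9064
  x_1 = -3.4844 - 0.1*-6.9688 = -2.7875
  y_1 = -1.7422 - 0.1*-20.9064 = 0.3484
Step 2: grad_x = 2*1*-2.7875 = -5.575, grad_y = 2*6*0.3484 = 4.1813
  x_2 = -2.7875 - 0.1*-5.575 = -2.23
  y_2 = 0.3484 - 0.1*4.1813 = -0.0697
Step 3: grad_x = 2*1*-2.23 = -4.46, grad_y = 2*6*-0.0697 = -0.8363
  x_3 = -2.23 - 0.1*-4.46 = -1.784
  y_3 = -0.0697 - 0.1*-0.8363 = 0.0139
f(-1.784, 0.0139) = 1*(-1.784)^2 + 6*0.0139^2 = 3.1839


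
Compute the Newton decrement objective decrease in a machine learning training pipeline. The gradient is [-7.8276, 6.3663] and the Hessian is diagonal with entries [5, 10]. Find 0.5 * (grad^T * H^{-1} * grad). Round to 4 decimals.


Step 1: H is diagonal, so H^(-1) * g = [-1.5655, 0.6366].
Step 2: g^T H^(-1) g = sum_i g_i^2 / H_ii
  = (-7.8276)^2/5 + (6.3663)^2/10
  = 12.2543 + 4.053 = 16.3072
Step 3: Objective decrease = 0.5 * g^T H^(-1) g = 8.1536


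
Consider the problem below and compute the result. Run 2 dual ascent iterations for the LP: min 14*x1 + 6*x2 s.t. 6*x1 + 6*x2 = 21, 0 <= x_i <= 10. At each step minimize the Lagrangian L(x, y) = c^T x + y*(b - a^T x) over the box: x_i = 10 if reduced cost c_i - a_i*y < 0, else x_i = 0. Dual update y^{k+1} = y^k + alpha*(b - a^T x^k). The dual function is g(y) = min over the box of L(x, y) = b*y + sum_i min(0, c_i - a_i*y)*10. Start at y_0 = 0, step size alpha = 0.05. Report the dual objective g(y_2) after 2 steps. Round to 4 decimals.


Dual ascent for LP: min 14*x1 + 6*x2, 6*x1 + 6*x2 = 21, 0 <= x_i <= 10
Step 1: y^k = 0.0, reduced costs: (14.0, 6.0)
  x^k = (0.0, 0.0), subgradient = b - a^T x = 21.0
  y^{k+1} = 0.0 + 0.05*21.0 = 1.05
Step 2: y^k = 1.05, reduced costs: (7.7, -0.3)
  x^k = (0.0, 10.0), subgradient = b - a^T x = -39.0
  y^{k+1} = 1.05 + 0.05*-39.0 = -0.9
Dual objective at y_2 = -0.9: reduced costs (19.4, 11.4), box minimizer x = (0.0, 0.0)
g(y_2) = b*y + (c1 - a1*y)*x1 + (c2 - a2*y)*x2 = 21*(-0.9) + 19.4*0.0 + 11.4*0.0 = -18.9 + 0.0 + 0.0 = -18.9


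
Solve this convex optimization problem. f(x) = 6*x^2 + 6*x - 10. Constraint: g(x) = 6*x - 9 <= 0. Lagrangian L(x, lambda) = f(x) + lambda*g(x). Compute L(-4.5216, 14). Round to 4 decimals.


Step 1: Evaluate f(x).
f(-4.5216) = 6*(-4.5216)^2 + 6*(-4.5216) - 10 = 85.5396
Step 2: Evaluate g(x).
g(-4.5216) = 6*-4.5216 - 9 = -36.1296
Step 3: Compute Lagrangian.
L = 85.5396 + 14*-36.1296 = -420.2748


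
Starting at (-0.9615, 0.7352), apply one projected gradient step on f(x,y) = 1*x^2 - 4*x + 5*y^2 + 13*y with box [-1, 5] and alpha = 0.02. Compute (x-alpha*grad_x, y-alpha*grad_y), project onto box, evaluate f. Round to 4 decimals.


Step 1: Compute gradient at (-0.9615, 0.7352).
grad_x = 2*1*-0.9615 - 4 = -5.923
grad_y = 2*5*0.7352 + 13 = 20.352
Step 2: Gradient step.
x_raw = -0.9615 - 0.02*-5.923 = -0.843
y_raw = 0.7352 - 0.02*20.352 = 0.3282
Step 3: Project onto [-1, 5].
x_proj = clip(-0.843) = -0.843
y_proj = clip(0.3282) = 0.3282
Step 4: Evaluate f.
f(-0.843, 0.3282) = 8.8874


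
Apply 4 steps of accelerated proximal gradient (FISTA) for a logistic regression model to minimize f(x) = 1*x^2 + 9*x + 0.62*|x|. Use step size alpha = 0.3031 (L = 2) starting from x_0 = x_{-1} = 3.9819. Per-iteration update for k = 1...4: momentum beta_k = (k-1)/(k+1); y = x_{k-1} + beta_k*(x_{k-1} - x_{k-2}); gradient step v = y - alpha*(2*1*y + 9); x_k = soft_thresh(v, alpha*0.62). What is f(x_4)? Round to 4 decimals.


FISTA on f(x) = 1*x^2 + 9*x + 0.62*|x|
L = 2, alpha = 0.3031
Iteration 1: beta = 0.0, y = 3.9819 + 0.0*(3.9819 - 3.9819) = 3.9819
  grad(y) = 16.9638, v = y - alpha*grad = -1.1598
  prox(v) = soft_thresh(-1.1598, 0.1879) = -0.9719
Iteration 2: beta = 0.3333, y = -0.9719 + 0.3333*(-0.9719 - 3.9819) = -2.6232
  grad(y) = 3.7537, v = y - alpha*grad = -3.7609
  prox(v) = soft_thresh(-3.7609, 0.1879) = -3.573
Iteration 3: beta = 0.5, y = -3.573 + 0.5*(-3.573 + 0.9719) = -4.8735
  grad(y) = -0.747, v = y - alpha*grad = -4.6471
  prox(v) = soft_thresh(-4.6471, 0.1879) = -4.4592
Iteration 4: beta = 0.6, y = -4.4592 + 0.6*(-4.4592 + 3.573) = -4.9909
  grad(y) = -0.9818, v = y - alpha*grad = -4.6933
  prox(v) = soft_thresh(-4.6933, 0.1879) = -4.5054
f(x_4) = 1*(-4.5054)^2 + 9*(-4.5054) + 0.62*|-4.5054| = -17.4566


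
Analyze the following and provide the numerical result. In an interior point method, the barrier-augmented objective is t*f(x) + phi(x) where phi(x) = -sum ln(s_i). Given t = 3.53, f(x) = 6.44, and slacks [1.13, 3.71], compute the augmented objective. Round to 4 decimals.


Step 1: Compute log-barrier.
ln values: [0.1222, 1.311]
phi = -(0.1222 + 1.311) = -1.4332
Step 2: Compute augmented objective.
t*f(x) = 3.53*6.44 = 22.7332
Total = 22.7332 - 1.4332 = 21.3


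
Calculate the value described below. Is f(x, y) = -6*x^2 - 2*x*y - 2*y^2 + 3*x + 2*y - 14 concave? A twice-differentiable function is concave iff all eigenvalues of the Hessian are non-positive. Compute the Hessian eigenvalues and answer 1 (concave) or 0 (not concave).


The Hessian of f(x,y) = -6*x^2 - 2*x*y - 2*y^2 + 3*x + 2*y - 14 is:
H = [[-12, -2], [-2, -4]]
Trace = -12 - 4 = -16
Determinant = -12*-4 - (-2)^2 = 44
Discriminant = (-16)^2 - 4*44 = 80.0
Eigenvalues: lambda_1 = -12.4721, lambda_2 = -3.5279
The function is concave.

1


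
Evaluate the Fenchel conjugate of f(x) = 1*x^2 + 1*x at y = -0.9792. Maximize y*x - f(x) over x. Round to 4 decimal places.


f*(y) = sup_x {y*x - a*x^2 - b*x} = sup_x {(y-b)*x - a*x^2}
FOC: (y - b) - 2a*x = 0 => x* = (y - b)/(2a)
x* = (-0.9792 - 1)/(2*1) = -0.9896
f*(-0.9792) = (y-b)^2/(4a) = (-0.9792 - 1)^2/(4*1)
= 3.9172/4 = 0.9793


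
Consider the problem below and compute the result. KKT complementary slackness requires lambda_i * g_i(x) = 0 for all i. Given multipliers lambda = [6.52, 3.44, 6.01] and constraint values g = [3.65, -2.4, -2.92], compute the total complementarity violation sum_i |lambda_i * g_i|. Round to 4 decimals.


KKT complementary slackness check:
lambda_1 * g_1 = 6.52 * 3.65 = 23.798
lambda_2 * g_2 = 3.44 * -2.4 = -8.256
lambda_3 * g_3 = 6.01 * -2.92 = -17.5492
Total violation = 23.798 + 8.256 + 17.5492 = 49.6032


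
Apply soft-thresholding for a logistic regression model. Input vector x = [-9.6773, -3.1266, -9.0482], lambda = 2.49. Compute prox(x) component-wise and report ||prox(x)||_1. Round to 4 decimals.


Soft-thresholding with lambda = 2.49:
prox(-9.6773) = sign(-9.6773)*max(|-9.6773| - 2.49, 0) = -7.1873
prox(-3.1266) = sign(-3.1266)*max(|-3.1266| - 2.49, 0) = -0.6366
prox(-9.0482) = sign(-9.0482)*max(|-9.0482| - 2.49, 0) = -6.5582
prox(x) = [-7.1873, -0.6366, -6.5582]
||prox(x)||_1 = 7.1873 + 0.6366 + 6.5582 = 14.3821


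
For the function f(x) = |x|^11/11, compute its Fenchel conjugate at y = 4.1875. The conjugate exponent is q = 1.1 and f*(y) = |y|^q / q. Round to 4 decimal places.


The conjugate exponent q satisfies 1/p + 1/q = 1.
p = 11, so q = 11/(11 - 1) = 1.1
|y|^q = 4.1875^1.1 = 4.8323
f*(4.1875) = 4.8323 / 1.1 = 4.393


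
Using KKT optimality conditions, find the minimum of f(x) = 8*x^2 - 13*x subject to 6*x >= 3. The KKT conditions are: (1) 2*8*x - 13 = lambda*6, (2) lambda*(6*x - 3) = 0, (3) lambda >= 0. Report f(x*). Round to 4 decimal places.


Step 1: Try lambda = 0 (constraint inactive).
Stationarity: 2*8*x - 13 = 0
x* = 13/(2*8) = 0.8125
Check constraint: 6*0.8125 = 4.875 >= 3 -- satisfied.
Step 2: Compute optimal value.
f(x*) = 8*0.8125^2 - 13*0.8125 = -5.2813


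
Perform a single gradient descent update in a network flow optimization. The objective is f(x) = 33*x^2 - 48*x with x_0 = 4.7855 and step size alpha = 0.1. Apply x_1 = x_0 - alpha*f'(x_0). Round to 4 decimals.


We compute the gradient at x_0 and apply the update.
f'(x) = 66*x - 48
f'(4.7855) = 66*4.7855 - 48 = 267.843
x_1 = 4.7855 - 0.1*267.843 = -21.9988


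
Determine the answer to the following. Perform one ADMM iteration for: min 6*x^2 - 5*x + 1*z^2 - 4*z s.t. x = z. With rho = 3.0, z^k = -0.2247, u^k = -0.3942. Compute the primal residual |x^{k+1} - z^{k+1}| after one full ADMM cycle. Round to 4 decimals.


ADMM iteration with rho = 3.0, z^k = -0.2247, u^k = -0.3942
Step 1: x-update.
Minimize 6*x^2 - 5*x + (3.0/2)*(x + 0.2247 - 0.3942)^2
FOC: (2*6 + 3.0)*x = 5 + 3.0*(-0.2247 + 0.3942)
x^{k+1} = 0.3672
Step 2: z-update.
Minimize 1*z^2 - 4*z + (3.0/2)*(0.3672 - z - 0.3942)^2
FOC: (2*1 + 3.0)*z = 4 + 3.0*(0.3672 - 0.3942)
z^{k+1} = 0.7838
Step 3: u-update.
u^{k+1} = -0.3942 + 0.3672 - 0.7838 = -0.8108
Step 4: Primal residual = |0.3672 - 0.7838| = 0.4166


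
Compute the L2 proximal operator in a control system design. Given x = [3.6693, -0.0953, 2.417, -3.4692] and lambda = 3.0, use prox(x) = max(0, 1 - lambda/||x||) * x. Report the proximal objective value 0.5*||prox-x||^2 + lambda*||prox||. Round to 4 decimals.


Step 1: Compute ||x||.
||x|| = 5.5991
Step 2: Compute scaling factor.
scale = max(0, 1 - 3.0/5.5991) = 0.4642
Step 3: prox(x) = [1.7033, -0.0442, 1.122, -1.6104]
||prox(x)|| = 2.5991
Step 4: Proximal objective.
0.5*||prox-x||^2 = 4.5
lambda*||prox|| = 7.7973
Total = 12.2973


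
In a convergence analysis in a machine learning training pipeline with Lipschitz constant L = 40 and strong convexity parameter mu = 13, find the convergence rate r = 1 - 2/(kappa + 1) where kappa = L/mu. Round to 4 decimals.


Step 1: Compute the condition number.
kappa = L/mu = 40/13 = 3.0769
Step 2: Compute the convergence rate.
r = 1 - 2/(kappa + 1) = 1 - 2*mu/(L + mu) = (L - mu)/(L + mu) = 27/53 = 0.5094


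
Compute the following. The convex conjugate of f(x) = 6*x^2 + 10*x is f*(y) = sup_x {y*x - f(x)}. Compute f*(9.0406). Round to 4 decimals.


f*(y) = sup_x {y*x - a*x^2 - b*x} = sup_x {(y-b)*x - a*x^2}
FOC: (y - b) - 2a*x = 0 => x* = (y - b)/(2a)
x* = (9.0406 - 10)/(2*6) = -0.08
f*(9.0406) = (y-b)^2/(4a) = (9.0406 - 10)^2/(4*6)
= 0.9204/24 = 0.0384


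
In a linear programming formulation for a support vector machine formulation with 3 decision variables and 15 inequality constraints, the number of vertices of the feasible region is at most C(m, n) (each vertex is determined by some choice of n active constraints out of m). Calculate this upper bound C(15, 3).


Each vertex corresponds to some choice of n active constraints out of m, so the number of vertices is at most C(m, n) = m! / (n!(m-n)!).
m = 15, n = 3
Numerator: 15 * 14 * 13
Denominator: 3! = 6
C(15, 3) = 455


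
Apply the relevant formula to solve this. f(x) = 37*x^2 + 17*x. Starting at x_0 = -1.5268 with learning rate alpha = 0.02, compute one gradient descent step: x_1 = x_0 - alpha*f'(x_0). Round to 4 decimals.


We compute the gradient at x_0 and apply the update.
f'(x) = 74*x + 17
f'(-1.5268) = 74*-1.5268 + 17 = -95.9832
x_1 = -1.5268 - 0.02*-95.9832 = 0.3929


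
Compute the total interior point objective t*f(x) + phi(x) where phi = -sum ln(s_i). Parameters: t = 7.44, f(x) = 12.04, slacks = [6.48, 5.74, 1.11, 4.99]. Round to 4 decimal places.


Step 1: Compute log-barrier.
ln values: [1.8687, 1.7475, 0.1044, 1.6074]
phi = -(1.8687 + 1.7475 + 0.1044 + 1.6074) = -5.328
Step 2: Compute augmented objective.
t*f(x) = 7.44*12.04 = 89.5776
Total = 89.5776 - 5.328 = 84.2496


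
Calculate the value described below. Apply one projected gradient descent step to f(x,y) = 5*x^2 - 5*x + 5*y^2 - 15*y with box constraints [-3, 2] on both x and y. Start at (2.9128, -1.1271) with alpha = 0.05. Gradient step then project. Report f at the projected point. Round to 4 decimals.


Step 1: Compute gradient at (2.9128, -1.1271).
grad_x = 2*5*2.9128 - 5 = 24.128
grad_y = 2*5*-1.1271 - 15 = -26.271
Step 2: Gradient step.
x_raw = 2.9128 - 0.05*24.128 = 1.7064
y_raw = -1.1271 - 0.05*-26.271 = 0.1865
Step 3: Project onto [-3, 2].
x_proj = clip(1.7064) = 1.7064
y_proj = clip(0.1865) = 0.1865
Step 4: Evaluate f.
f(1.7064, 0.1865) = 3.4041


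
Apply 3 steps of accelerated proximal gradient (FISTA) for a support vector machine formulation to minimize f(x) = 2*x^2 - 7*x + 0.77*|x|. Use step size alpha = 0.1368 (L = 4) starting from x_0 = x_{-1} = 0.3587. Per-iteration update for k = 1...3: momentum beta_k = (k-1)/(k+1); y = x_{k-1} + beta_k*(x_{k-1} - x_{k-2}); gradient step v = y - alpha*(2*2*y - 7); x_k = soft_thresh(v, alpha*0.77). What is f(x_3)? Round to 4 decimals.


FISTA on f(x) = 2*x^2 - 7*x + 0.77*|x|
L = 4, alpha = 0.1368
Iteration 1: beta = 0.0, y = 0.3587 + 0.0*(0.3587 - 0.3587) = 0.3587
  grad(y) = -5.5652, v = y - alpha*grad = 1.12
  prox(v) = soft_thresh(1.12, 0.1053) = 1.0147
Iteration 2: beta = 0.3333, y = 1.0147 + 0.3333*(1.0147 - 0.3587) = 1.2333
  grad(y) = -2.0666, v = y - alpha*grad = 1.5161
  prox(v) = soft_thresh(1.5161, 0.1053) = 1.4107
Iteration 3: beta = 0.5, y = 1.4107 + 0.5*(1.4107 - 1.0147) = 1.6087
  grad(y) = -0.565, v = y - alpha*grad = 1.686
  prox(v) = soft_thresh(1.686, 0.1053) = 1.5807
f(x_3) = 2*1.5807^2 - 7*1.5807 + 0.77*|1.5807| = -4.8505


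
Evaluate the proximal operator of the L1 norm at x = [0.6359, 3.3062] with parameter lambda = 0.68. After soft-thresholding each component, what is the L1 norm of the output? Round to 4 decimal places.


Soft-thresholding with lambda = 0.68:
prox(0.6359) = sign(0.6359)*max(|0.6359| - 0.68, 0) = 0.0
prox(3.3062) = sign(3.3062)*max(|3.3062| - 0.68, 0) = 2.6262
prox(x) = [0.0, 2.6262]
||prox(x)||_1 = 0.0 + 2.6262 = 2.6262


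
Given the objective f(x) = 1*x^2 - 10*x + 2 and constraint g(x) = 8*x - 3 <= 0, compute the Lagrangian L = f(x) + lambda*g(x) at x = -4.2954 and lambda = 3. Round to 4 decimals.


Step 1: Evaluate f(x).
f(-4.2954) = 1*(-4.2954)^2 - 10*(-4.2954) + 2 = 63.4045
Step 2: Evaluate g(x).
g(-4.2954) = 8*-4.2954 - 3 = -37.3632
Step 3: Compute Lagrangian.
L = 63.4045 + 3*-37.3632 = -48.6851


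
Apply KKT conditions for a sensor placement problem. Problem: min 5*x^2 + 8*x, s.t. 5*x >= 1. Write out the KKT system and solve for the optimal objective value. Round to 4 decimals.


Step 1: Try lambda = 0 (constraint inactive).
x_unc = -8/(2*5) = -0.8
Check: 5*-0.8 = -4.0 < 1 -- violated!
Step 2: Constraint must be active: 5*x = 1
x* = 1/5 = 0.2
lambda = (2*5*0.2 + 8)/5 = 2.0
Step 3: Compute optimal value.
f(x*) = 5*0.2^2 + 8*0.2 = 1.8


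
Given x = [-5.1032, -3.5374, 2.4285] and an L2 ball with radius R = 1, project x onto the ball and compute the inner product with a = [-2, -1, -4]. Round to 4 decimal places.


Step 1: Compute ||x|| (intermediates to 6 decimals).
||x|| = sqrt((-5.1032)^2 + (-3.5374)^2 + 2.4285^2) = 6.667343
Step 2: Project.
Since ||x|| > R, scale = R/||x|| = 1/6.667343 = 0.149985, proj(x) = scale * x
proj(x) = [-0.765403, -0.530557, 0.364239]
Step 3: Dot product.
a^T * proj(x) = -2*(-0.765403) - 1*(-0.530557) - 4*0.364239 = 0.6044


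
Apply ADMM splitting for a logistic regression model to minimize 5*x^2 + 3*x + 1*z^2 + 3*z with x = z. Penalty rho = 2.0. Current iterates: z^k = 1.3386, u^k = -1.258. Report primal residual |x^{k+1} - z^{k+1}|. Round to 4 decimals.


ADMM iteration with rho = 2.0, z^k = 1.3386, u^k = -1.258
Step 1: x-update.
Minimize 5*x^2 + 3*x + (2.0/2)*(x - 1.3386 - 1.258)^2
FOC: (2*5 + 2.0)*x = -3 + 2.0*(1.3386 + 1.258)
x^{k+1} = 0.1828
Step 2: z-update.
Minimize 1*z^2 + 3*z + (2.0/2)*(0.1828 - z - 1.258)^2
FOC: (2*1 + 2.0)*z = -3 + 2.0*(0.1828 - 1.258)
z^{k+1} = -1.2876
Step 3: u-update.
u^{k+1} = -1.258 + 0.1828 + 1.2876 = 0.2124
Step 4: Primal residual = |0.1828 + 1.2876| = 1.4704


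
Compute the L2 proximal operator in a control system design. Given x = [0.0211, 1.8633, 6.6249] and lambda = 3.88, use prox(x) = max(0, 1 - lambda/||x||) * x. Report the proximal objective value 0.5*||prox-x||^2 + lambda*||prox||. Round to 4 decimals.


Step 1: Compute ||x||.
||x|| = 6.882
Step 2: Compute scaling factor.
scale = max(0, 1 - 3.88/6.882) = 0.4362
Step 3: prox(x) = [0.0092, 0.8128, 2.8898]
||prox(x)|| = 3.002
Step 4: Proximal objective.
0.5*||prox-x||^2 = 7.5272
lambda*||prox|| = 11.6478
Total = 19.1749


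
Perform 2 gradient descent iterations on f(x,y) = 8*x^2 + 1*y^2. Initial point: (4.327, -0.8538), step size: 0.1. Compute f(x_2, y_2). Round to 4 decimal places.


Gradient descent on f(x,y) = 8*x^2 + 1*y^2.
Starting point: (4.327, -0.8538), alpha = 0.1
Step 1: grad_x = 2*8*4.327 = 69.232, grad_y = 2*1*-0.8538 = -1.7076
  x_1 = 4.327 - 0.1*69.232 = -2.5962
  y_1 = -0.8538 - 0.1*-1.7076 = -0.683
Step 2: grad_x = 2*8*-2.5962 = -41.5392, grad_y = 2*1*-0.683 = -1.3661
  x_2 = -2.5962 - 0.1*-41.5392 = 1.5577
  y_2 = -0.683 - 0.1*-1.3661 = -0.5464
f(1.5577, -0.5464) = 8*1.5577^2 + 1*(-0.5464)^2 = 19.7105


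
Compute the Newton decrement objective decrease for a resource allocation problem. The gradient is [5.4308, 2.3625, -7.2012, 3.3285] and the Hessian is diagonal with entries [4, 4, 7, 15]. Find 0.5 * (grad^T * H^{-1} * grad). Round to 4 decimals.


Step 1: H is diagonal, so H^(-1) * g = [1.3577, 0.5906, -1.0287, 0.2219].
Step 2: g^T H^(-1) g = sum_i g_i^2 / H_ii
  = (5.4308)^2/4 + (2.3625)^2/4 + (-7.2012)^2/7 + (3.3285)^2/15
  = 7.3734 + 1.3954 + 7.4082 + 0.7386 = 16.9155
Step 3: Objective decrease = 0.5 * g^T H^(-1) g = 8.4578


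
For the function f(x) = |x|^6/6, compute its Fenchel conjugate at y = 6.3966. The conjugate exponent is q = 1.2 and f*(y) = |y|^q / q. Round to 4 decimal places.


The conjugate exponent q satisfies 1/p + 1/q = 1.
p = 6, so q = 6/(6 - 1) = 1.2
|y|^q = 6.3966^1.2 = 9.2713
f*(6.3966) = 9.2713 / 1.2 = 7.7261


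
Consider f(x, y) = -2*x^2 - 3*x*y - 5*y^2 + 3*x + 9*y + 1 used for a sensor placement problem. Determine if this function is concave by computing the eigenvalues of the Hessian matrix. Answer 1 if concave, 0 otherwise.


The Hessian of f(x,y) = -2*x^2 - 3*x*y - 5*y^2 + 3*x + 9*y + 1 is:
H = [[-4, -3], [-3, -10]]
Trace = -4 - 10 = -14
Determinant = -4*-10 - (-3)^2 = 31
Discriminant = (-14)^2 - 4*31 = 72.0
Eigenvalues: lambda_1 = -11.2426, lambda_2 = -2.7574
The function is concave.

1


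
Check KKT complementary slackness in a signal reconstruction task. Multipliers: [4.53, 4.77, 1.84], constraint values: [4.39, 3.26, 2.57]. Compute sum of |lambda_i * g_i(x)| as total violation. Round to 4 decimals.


KKT complementary slackness check:
lambda_1 * g_1 = 4.53 * 4.39 = 19.8867
lambda_2 * g_2 = 4.77 * 3.26 = 15.5502
lambda_3 * g_3 = 1.84 * 2.57 = 4.7288
Total violation = 19.8867 + 15.5502 + 4.7288 = 40.1657


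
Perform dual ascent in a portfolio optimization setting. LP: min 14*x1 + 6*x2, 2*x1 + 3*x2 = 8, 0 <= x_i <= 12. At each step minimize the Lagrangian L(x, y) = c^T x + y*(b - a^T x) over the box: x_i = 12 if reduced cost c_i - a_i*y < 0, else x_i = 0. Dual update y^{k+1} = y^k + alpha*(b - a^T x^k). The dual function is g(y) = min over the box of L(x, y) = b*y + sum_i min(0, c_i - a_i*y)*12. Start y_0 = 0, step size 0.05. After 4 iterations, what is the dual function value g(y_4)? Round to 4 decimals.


Dual ascent for LP: min 14*x1 + 6*x2, 2*x1 + 3*x2 = 8, 0 <= x_i <= 12
Step 1: y^k = 0.0, reduced costs: (14.0, 6.0)
  x^k = (0.0, 0.0), subgradient = b - a^T x = 8.0
  y^{k+1} = 0.0 + 0.05*8.0 = 0.4
Step 2: y^k = 0.4, reduced costs: (13.2, 4.8)
  x^k = (0.0, 0.0), subgradient = b - a^T x = 8.0
  y^{k+1} = 0.4 + 0.05*8.0 = 0.8
Step 3: y^k = 0.8, reduced costs: (12.4, 3.6)
  x^k = (0.0, 0.0), subgradient = b - a^T x = 8.0
  y^{k+1} = 0.8 + 0.05*8.0 = 1.2
Step 4: y^k = 1.2, reduced costs: (11.6, 2.4)
  x^k = (0.0, 0.0), subgradient = b - a^T x = 8.0
  y^{k+1} = 1.2 + 0.05*8.0 = 1.6
Dual objective at y_4 = 1.6: reduced costs (10.8, 1.2), box minimizer x = (0.0, 0.0)
g(y_4) = b*y + (c1 - a1*y)*x1 + (c2 - a2*y)*x2 = 8*1.6 + 10.8*0.0 + 1.2*0.0 = 12.8 + 0.0 + 0.0 = 12.8


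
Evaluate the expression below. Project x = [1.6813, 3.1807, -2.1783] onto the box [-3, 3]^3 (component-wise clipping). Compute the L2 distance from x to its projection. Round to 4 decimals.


Project each component onto [-3, 3].
clip(1.6813) = 1.6813, clip(3.1807) = 3.0, clip(-2.1783) = -2.1783
Projection = [1.6813, 3.0, -2.1783]
Squared diffs: [0.0, 0.0327, 0.0]
Distance = sqrt(0.0327) = 0.1807


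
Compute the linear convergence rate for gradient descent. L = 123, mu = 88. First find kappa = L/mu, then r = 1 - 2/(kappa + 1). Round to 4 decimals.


Step 1: Compute the condition number.
kappa = L/mu = 123/88 = 1.3977
Step 2: Compute the convergence rate.
r = 1 - 2/(kappa + 1) = 1 - 2*mu/(L + mu) = (L - mu)/(L + mu) = 35/211 = 0.1659


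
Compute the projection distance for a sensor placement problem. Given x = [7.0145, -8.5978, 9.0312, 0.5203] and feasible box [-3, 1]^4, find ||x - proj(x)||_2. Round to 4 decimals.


Project each component onto [-3, 1].
clip(7.0145) = 1.0, clip(-8.5978) = -3.0, clip(9.0312) = 1.0, clip(0.5203) = 0.5203
Projection = [1.0, -3.0, 1.0, 0.5203]
Squared diffs: [36.1742, 31.3354, 64.5002, 0.0]
Distance = sqrt(132.0098) = 11.4895


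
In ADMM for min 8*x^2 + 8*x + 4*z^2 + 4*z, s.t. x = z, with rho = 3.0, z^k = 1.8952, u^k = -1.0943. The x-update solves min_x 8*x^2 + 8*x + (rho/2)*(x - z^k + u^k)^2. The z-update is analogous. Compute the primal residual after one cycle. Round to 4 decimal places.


ADMM iteration with rho = 3.0, z^k = 1.8952, u^k = -1.0943
Step 1: x-update.
Minimize 8*x^2 + 8*x + (3.0/2)*(x - 1.8952 - 1.0943)^2
FOC: (2*8 + 3.0)*x = -8 + 3.0*(1.8952 + 1.0943)
x^{k+1} = 0.051
Step 2: z-update.
Minimize 4*z^2 + 4*z + (3.0/2)*(0.051 - z - 1.0943)^2
FOC: (2*4 + 3.0)*z = -4 + 3.0*(0.051 - 1.0943)
z^{k+1} = -0.6482
Step 3: u-update.
u^{k+1} = -1.0943 + 0.051 + 0.6482 = -0.3951
Step 4: Primal residual = |0.051 + 0.6482| = 0.6992


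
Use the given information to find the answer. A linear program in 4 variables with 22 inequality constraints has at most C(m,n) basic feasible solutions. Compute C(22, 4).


Each vertex corresponds to some choice of n active constraints out of m, so the number of vertices is at most C(m, n) = m! / (n!(m-n)!).
m = 22, n = 4
Numerator: 22 * 21 * 20 * 19
Denominator: 4! = 24
C(22, 4) = 7315


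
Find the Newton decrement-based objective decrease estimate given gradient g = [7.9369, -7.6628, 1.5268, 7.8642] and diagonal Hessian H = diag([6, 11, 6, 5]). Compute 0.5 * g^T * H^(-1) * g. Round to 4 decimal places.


Step 1: H is diagonal, so H^(-1) * g = [1.3228, -0.6966, 0.2545, 1.5728].
Step 2: g^T H^(-1) g = sum_i g_i^2 / H_ii
  = (7.9369)^2/6 + (-7.6628)^2/11 + (1.5268)^2/6 + (7.8642)^2/5
  = 10.4991 + 5.338 + 0.3885 + 12.3691 = 28.5948
Step 3: Objective decrease = 0.5 * g^T H^(-1) g = 14.2974


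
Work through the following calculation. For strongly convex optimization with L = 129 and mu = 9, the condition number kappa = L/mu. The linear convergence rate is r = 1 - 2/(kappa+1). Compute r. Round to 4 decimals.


Step 1: Compute the condition number.
kappa = L/mu = 129/9 = 14.3333
Step 2: Compute the convergence rate.
r = 1 - 2/(kappa + 1) = 1 - 2*mu/(L + mu) = (L - mu)/(L + mu) = 120/138 = 0.8696


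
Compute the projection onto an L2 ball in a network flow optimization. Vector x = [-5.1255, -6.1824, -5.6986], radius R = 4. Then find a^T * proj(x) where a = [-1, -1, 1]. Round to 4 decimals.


Step 1: Compute ||x|| (intermediates to 6 decimals).
||x|| = sqrt((-5.1255)^2 + (-6.1824)^2 + (-5.6986)^2) = 9.847175
Step 2: Project.
Since ||x|| > R, scale = R/||x|| = 4/9.847175 = 0.406208, proj(x) = scale * x
proj(x) = [-2.082019, -2.51134, -2.314817]
Step 3: Dot product.
a^T * proj(x) = -1*(-2.082019) - 1*(-2.51134) + 1*(-2.314817) = 2.2785


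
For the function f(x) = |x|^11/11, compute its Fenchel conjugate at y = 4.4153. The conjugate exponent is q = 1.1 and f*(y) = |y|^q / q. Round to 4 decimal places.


The conjugate exponent q satisfies 1/p + 1/q = 1.
p = 11, so q = 11/(11 - 1) = 1.1
|y|^q = 4.4153^1.1 = 5.1222
f*(4.4153) = 5.1222 / 1.1 = 4.6565


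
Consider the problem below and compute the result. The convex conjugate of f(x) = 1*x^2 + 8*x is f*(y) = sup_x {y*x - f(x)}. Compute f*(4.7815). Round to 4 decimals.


f*(y) = sup_x {y*x - a*x^2 - b*x} = sup_x {(y-b)*x - a*x^2}
FOC: (y - b) - 2a*x = 0 => x* = (y - b)/(2a)
x* = (4.7815 - 8)/(2*1) = -1.6093
f*(4.7815) = (y-b)^2/(4a) = (4.7815 - 8)^2/(4*1)
= 10.3587/4 = 2.5897


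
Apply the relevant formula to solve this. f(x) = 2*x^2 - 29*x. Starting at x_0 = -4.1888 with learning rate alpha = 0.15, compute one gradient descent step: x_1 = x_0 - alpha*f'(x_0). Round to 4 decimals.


We compute the gradient at x_0 and apply the update.
f'(x) = 4*x - 29
f'(-4.1888) = 4*-4.1888 - 29 = -45.7552
x_1 = -4.1888 - 0.15*-45.7552 = 2.6745


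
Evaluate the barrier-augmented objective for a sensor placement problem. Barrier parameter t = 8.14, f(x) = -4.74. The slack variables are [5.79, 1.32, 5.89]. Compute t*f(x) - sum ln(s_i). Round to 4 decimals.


Step 1: Compute log-barrier.
ln values: [1.7561, 0.2776, 1.7733]
phi = -(1.7561 + 0.2776 + 1.7733) = -3.807
Step 2: Compute augmented objective.
t*f(x) = 8.14*-4.74 = -38.5836
Total = -38.5836 - 3.807 = -42.3906


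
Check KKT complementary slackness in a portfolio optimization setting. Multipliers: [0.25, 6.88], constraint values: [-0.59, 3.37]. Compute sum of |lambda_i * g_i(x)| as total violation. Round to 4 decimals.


KKT complementary slackness check:
lambda_1 * g_1 = 0.25 * -0.59 = -0.1475
lambda_2 * g_2 = 6.88 * 3.37 = 23.1856
Total violation = 0.1475 + 23.1856 = 23.3331


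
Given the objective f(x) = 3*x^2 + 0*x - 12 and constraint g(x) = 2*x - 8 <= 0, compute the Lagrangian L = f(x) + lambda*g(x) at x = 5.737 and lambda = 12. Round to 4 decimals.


Step 1: Evaluate f(x).
f(5.737) = 3*5.737^2 + 0*5.737 - 12 = 86.7395
Step 2: Evaluate g(x).
g(5.737) = 2*5.737 - 8 = 3.474
Step 3: Compute Lagrangian.
L = 86.7395 + 12*3.474 = 128.4275


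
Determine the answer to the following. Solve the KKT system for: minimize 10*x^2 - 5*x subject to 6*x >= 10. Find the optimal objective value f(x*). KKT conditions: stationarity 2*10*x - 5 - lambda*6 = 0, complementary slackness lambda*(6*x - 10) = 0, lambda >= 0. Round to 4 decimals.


Step 1: Try lambda = 0 (constraint inactive).
x_unc = 5/(2*10) = 0.25
Check: 6*0.25 = 1.5 < 10 -- violated!
Step 2: Constraint must be active: 6*x = 10
x* = 10/6 = 5/3 = 1.6667 (rounded; the exact value 5/3 is used below)
lambda = (2*10*(5/3) - 5)/6 = 4.7222
Step 3: Compute optimal value.
f(x*) = 10*(5/3)^2 - 5*(5/3) = 19.4444


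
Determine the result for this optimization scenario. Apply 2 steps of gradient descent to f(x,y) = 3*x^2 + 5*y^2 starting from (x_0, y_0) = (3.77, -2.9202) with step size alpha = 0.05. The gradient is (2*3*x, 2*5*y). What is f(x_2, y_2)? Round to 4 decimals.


Gradient descent on f(x,y) = 3*x^2 + 5*y^2.
Starting point: (3.77, -2.9202), alpha = 0.05
Step 1: grad_x = 2*3*3.77 = 22.62, grad_y = 2*5*-2.9202 = -29.202
  x_1 = 3.77 - 0.05*22.62 = 2.639
  y_1 = -2.9202 - 0.05*-29.202 = -1.4601
Step 2: grad_x = 2*3*2.639 = 15.834, grad_y = 2*5*-1.4601 = -14.601
  x_2 = 2.639 - 0.05*15.834 = 1.8473
  y_2 = -1.4601 - 0.05*-14.601 = -0.7301
f(1.8473, -0.7301) = 3*1.8473^2 + 5*(-0.7301)^2 = 12.9024


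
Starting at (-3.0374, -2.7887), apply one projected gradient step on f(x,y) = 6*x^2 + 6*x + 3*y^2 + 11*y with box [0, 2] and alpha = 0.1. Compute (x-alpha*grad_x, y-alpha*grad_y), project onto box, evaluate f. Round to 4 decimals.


Step 1: Compute gradient at (-3.0374, -2.7887).
grad_x = 2*6*-3.0374 + 6 = -30.4488
grad_y = 2*3*-2.7887 + 11 = -5.7322
Step 2: Gradient step.
x_raw = -3.0374 - 0.1*-30.4488 = 0.0075
y_raw = -2.7887 - 0.1*-5.7322 = -2.2155
Step 3: Project onto [0, 2].
x_proj = clip(0.0075) = 0.0075
y_proj = clip(-2.2155) = 0.0
Step 4: Evaluate f.
f(0.0075, 0.0) = 0.0452


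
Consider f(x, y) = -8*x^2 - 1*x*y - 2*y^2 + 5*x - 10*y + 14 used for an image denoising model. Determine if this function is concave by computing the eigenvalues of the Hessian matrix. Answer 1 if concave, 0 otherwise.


The Hessian of f(x,y) = -8*x^2 - 1*x*y - 2*y^2 + 5*x - 10*y + 14 is:
H = [[-16, -1], [-1, -4]]
Trace = -16 - 4 = -20
Determinant = -16*-4 - (-1)^2 = 63
Discriminant = (-20)^2 - 4*63 = 148.0
Eigenvalues: lambda_1 = -16.0828, lambda_2 = -3.9172
The function is concave.

1


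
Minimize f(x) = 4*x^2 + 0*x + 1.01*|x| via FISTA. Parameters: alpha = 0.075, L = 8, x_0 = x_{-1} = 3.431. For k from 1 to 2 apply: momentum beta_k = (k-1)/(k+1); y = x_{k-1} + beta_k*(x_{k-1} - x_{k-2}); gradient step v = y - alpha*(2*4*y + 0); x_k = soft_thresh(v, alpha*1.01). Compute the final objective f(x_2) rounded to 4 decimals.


FISTA on f(x) = 4*x^2 + 0*x + 1.01*|x|
L = 8, alpha = 0.075
Iteration 1: beta = 0.0, y = 3.431 + 0.0*(3.431 - 3.431) = 3.431
  grad(y) = 27.448, v = y - alpha*grad = 1.3724
  prox(v) = soft_thresh(1.3724, 0.0758) = 1.2967
Iteration 2: beta = 0.3333, y = 1.2967 + 0.3333*(1.2967 - 3.431) = 0.5852
  grad(y) = 4.6816, v = y - alpha*grad = 0.2341
  prox(v) = soft_thresh(0.2341, 0.0758) = 0.1583
f(x_2) = 4*0.1583^2 + 0*0.1583 + 1.01*|0.1583| = 0.2602


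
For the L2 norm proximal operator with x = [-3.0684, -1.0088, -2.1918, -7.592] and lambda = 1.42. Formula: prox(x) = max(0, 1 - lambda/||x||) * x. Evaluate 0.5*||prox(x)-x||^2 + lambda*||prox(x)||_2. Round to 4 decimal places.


Step 1: Compute ||x||.
||x|| = 8.5367
Step 2: Compute scaling factor.
scale = max(0, 1 - 1.42/8.5367) = 0.8337
Step 3: prox(x) = [-2.558, -0.841, -1.8272, -6.3291]
||prox(x)|| = 7.1167
Step 4: Proximal objective.
0.5*||prox-x||^2 = 1.0082
lambda*||prox|| = 10.1057
Total = 11.1139


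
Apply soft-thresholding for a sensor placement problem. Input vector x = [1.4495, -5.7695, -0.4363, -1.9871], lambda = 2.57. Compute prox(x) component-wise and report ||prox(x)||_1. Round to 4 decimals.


Soft-thresholding with lambda = 2.57:
prox(1.4495) = sign(1.4495)*max(|1.4495| - 2.57, 0) = 0.0
prox(-5.7695) = sign(-5.7695)*max(|-5.7695| - 2.57, 0) = -3.1995
prox(-0.4363) = sign(-0.4363)*max(|-0.4363| - 2.57, 0) = 0.0
prox(-1.9871) = sign(-1.9871)*max(|-1.9871| - 2.57, 0) = 0.0
prox(x) = [0.0, -3.1995, 0.0, 0.0]
||prox(x)||_1 = 0.0 + 3.1995 + 0.0 + 0.0 = 3.1995


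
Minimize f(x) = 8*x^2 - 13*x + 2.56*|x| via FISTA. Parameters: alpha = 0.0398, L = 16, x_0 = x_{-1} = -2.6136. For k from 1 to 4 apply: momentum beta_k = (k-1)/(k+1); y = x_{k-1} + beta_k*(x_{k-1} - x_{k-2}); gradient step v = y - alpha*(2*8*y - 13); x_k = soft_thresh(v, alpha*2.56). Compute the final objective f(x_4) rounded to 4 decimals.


FISTA on f(x) = 8*x^2 - 13*x + 2.56*|x|
L = 16, alpha = 0.0398
Iteration 1: beta = 0.0, y = -2.6136 + 0.0*(-2.6136 + 2.6136) = -2.6136
  grad(y) = -54.8176, v = y - alpha*grad = -0.4319
  prox(v) = soft_thresh(-0.4319, 0.1019) = -0.33
Iteration 2: beta = 0.3333, y = -0.33 + 0.3333*(-0.33 + 2.6136) = 0.4312
  grad(y) = -6.1002, v = y - alpha*grad = 0.674
  prox(v) = soft_thresh(0.674, 0.1019) = 0.5721
Iteration 3: beta = 0.5, y = 0.5721 + 0.5*(0.5721 + 0.33) = 1.0232
  grad(y) = 3.3711, v = y - alpha*grad = 0.889
  prox(v) = soft_thresh(0.889, 0.1019) = 0.7871
Iteration 4: beta = 0.6, y = 0.7871 + 0.6*(0.7871 - 0.5721) = 0.9161
  grad(y) = 1.6581, v = y - alpha*grad = 0.8501
  prox(v) = soft_thresh(0.8501, 0.1019) = 0.7483
f(x_4) = 8*0.7483^2 - 13*0.7483 + 2.56*|0.7483| = -3.3327


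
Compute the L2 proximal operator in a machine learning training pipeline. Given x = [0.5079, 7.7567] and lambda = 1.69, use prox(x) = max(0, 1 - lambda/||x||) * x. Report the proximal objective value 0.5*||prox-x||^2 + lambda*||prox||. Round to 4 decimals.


Step 1: Compute ||x||.
||x|| = 7.7733
Step 2: Compute scaling factor.
scale = max(0, 1 - 1.69/7.7733) = 0.7826
Step 3: prox(x) = [0.3975, 6.0703]
||prox(x)|| = 6.0833
Step 4: Proximal objective.
0.5*||prox-x||^2 = 1.4281
lambda*||prox|| = 10.2808
Total = 11.7088


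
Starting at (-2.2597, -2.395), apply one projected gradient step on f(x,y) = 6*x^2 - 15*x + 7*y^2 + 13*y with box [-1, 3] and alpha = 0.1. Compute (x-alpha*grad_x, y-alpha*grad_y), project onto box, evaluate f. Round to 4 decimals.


Step 1: Compute gradient at (-2.2597, -2.395).
grad_x = 2*6*-2.2597 - 15 = -42.1164
grad_y = 2*7*-2.395 + 13 = -20.53
Step 2: Gradient step.
x_raw = -2.2597 - 0.1*-42.1164 = 1.9519
y_raw = -2.395 - 0.1*-20.53 = -0.342
Step 3: Project onto [-1, 3].
x_proj = clip(1.9519) = 1.9519
y_proj = clip(-0.342) = -0.342
Step 4: Evaluate f.
f(1.9519, -0.342) = -10.0459


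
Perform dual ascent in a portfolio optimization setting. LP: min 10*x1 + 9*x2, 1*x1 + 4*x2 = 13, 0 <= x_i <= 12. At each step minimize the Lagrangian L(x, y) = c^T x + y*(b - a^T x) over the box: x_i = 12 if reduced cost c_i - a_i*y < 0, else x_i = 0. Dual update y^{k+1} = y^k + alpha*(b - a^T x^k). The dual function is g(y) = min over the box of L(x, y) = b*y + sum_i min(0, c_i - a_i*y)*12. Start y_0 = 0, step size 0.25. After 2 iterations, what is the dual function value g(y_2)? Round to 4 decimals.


Dual ascent for LP: min 10*x1 + 9*x2, 1*x1 + 4*x2 = 13, 0 <= x_i <= 12
Step 1: y^k = 0.0, reduced costs: (10.0, 9.0)
  x^k = (0.0, 0.0), subgradient = b - a^T x = 13.0
  y^{k+1} = 0.0 + 0.25*13.0 = 3.25
Step 2: y^k = 3.25, reduced costs: (6.75, -4.0)
  x^k = (0.0, 12.0), subgradient = b - a^T x = -35.0
  y^{k+1} = 3.25 + 0.25*-35.0 = -5.5
Dual objective at y_2 = -5.5: reduced costs (15.5, 31.0), box minimizer x = (0.0, 0.0)
g(y_2) = b*y + (c1 - a1*y)*x1 + (c2 - a2*y)*x2 = 13*(-5.5) + 15.5*0.0 + 31.0*0.0 = -71.5 + 0.0 + 0.0 = -71.5


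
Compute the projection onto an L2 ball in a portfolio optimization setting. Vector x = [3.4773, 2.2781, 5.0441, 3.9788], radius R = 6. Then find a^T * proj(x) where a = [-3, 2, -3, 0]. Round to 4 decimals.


Step 1: Compute ||x|| (intermediates to 6 decimals).
||x|| = sqrt(3.4773^2 + 2.2781^2 + 5.0441^2 + 3.9788^2) = 7.652134
Step 2: Project.
Since ||x|| > R, scale = R/||x|| = 6/7.652134 = 0.784095, proj(x) = scale * x
proj(x) = [2.726534, 1.786247, 3.955054, 3.119757]
Step 3: Dot product.
a^T * proj(x) = -3*2.726534 + 2*1.786247 - 3*3.955054 + 0*3.119757 = -16.4723


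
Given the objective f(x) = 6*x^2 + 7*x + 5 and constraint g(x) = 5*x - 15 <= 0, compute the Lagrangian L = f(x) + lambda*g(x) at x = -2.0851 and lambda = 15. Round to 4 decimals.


Step 1: Evaluate f(x).
f(-2.0851) = 6*(-2.0851)^2 + 7*(-2.0851) + 5 = 16.4902
Step 2: Evaluate g(x).
g(-2.0851) = 5*-2.0851 - 15 = -25.4255
Step 3: Compute Lagrangian.
L = 16.4902 + 15*-25.4255 = -364.8923
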